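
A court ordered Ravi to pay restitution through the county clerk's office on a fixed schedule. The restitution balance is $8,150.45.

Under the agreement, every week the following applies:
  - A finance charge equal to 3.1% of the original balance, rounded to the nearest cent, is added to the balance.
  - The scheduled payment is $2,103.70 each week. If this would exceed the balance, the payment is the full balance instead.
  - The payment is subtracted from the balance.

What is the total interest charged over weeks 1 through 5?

# | Opening | Interest | Payment | End bal
1 | $8,150.45 | $252.66 | $2,103.70 | $6,299.41
2 | $6,299.41 | $252.66 | $2,103.70 | $4,448.37
3 | $4,448.37 | $252.66 | $2,103.70 | $2,597.33
4 | $2,597.33 | $252.66 | $2,103.70 | $746.29
5 | $746.29 | $252.66 | $998.95 | $0.00
Total interest: $252.66 + $252.66 + $252.66 + $252.66 + $252.66 = $1,263.30

$1,263.30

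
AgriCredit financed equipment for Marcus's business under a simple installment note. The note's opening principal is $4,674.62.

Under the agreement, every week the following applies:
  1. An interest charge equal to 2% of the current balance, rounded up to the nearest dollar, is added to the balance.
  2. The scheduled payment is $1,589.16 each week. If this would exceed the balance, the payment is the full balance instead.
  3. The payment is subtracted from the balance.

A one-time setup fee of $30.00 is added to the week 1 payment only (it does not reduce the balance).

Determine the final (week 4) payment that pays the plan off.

$101.14

Week 1: opening $4,674.62; interest $94.00 → $4,768.62; payment $1,589.16 (+ $30.00 fee); balance $3,179.46
Week 2: opening $3,179.46; interest $64.00 → $3,243.46; payment $1,589.16; balance $1,654.30
Week 3: opening $1,654.30; interest $34.00 → $1,688.30; payment $1,589.16; balance $99.14
Week 4: opening $99.14; interest $2.00 → $101.14; payment $101.14; balance $0.00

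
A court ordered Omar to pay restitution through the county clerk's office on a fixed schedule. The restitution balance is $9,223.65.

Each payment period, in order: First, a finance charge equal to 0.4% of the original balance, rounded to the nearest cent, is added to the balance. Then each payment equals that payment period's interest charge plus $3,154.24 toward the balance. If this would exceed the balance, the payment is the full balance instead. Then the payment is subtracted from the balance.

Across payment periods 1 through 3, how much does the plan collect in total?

$9,334.32

Payment period 1: opening $9,223.65; interest $36.89 → $9,260.54; payment $3,191.13; balance $6,069.41
Payment period 2: opening $6,069.41; interest $36.89 → $6,106.30; payment $3,191.13; balance $2,915.17
Payment period 3: opening $2,915.17; interest $36.89 → $2,952.06; payment $2,952.06; balance $0.00
Total paid: $9,334.32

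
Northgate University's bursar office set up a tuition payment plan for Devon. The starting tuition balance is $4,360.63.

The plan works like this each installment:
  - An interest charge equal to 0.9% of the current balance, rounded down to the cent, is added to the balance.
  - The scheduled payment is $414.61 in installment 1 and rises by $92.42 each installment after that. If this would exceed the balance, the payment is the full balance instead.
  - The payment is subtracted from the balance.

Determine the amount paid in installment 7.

Installment 1: opening $4,360.63; interest $39.24 → $4,399.87; payment $414.61; balance $3,985.26
Installment 2: opening $3,985.26; interest $35.86 → $4,021.12; payment $507.03; balance $3,514.09
Installment 3: opening $3,514.09; interest $31.62 → $3,545.71; payment $599.45; balance $2,946.26
Installment 4: opening $2,946.26; interest $26.51 → $2,972.77; payment $691.87; balance $2,280.90
Installment 5: opening $2,280.90; interest $20.52 → $2,301.42; payment $784.29; balance $1,517.13
Installment 6: opening $1,517.13; interest $13.65 → $1,530.78; payment $876.71; balance $654.07
Installment 7: opening $654.07; interest $5.88 → $659.95; payment $659.95; balance $0.00

$659.95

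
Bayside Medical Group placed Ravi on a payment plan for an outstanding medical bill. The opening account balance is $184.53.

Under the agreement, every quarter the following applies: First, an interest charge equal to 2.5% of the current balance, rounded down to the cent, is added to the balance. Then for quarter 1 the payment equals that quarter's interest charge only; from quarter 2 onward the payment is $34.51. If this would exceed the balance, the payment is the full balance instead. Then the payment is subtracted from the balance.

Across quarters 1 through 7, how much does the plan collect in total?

$205.19

Quarter 1: opening $184.53; interest $4.61 → $189.14; payment $4.61; balance $184.53
Quarter 2: opening $184.53; interest $4.61 → $189.14; payment $34.51; balance $154.63
Quarter 3: opening $154.63; interest $3.86 → $158.49; payment $34.51; balance $123.98
Quarter 4: opening $123.98; interest $3.09 → $127.07; payment $34.51; balance $92.56
Quarter 5: opening $92.56; interest $2.31 → $94.87; payment $34.51; balance $60.36
Quarter 6: opening $60.36; interest $1.50 → $61.86; payment $34.51; balance $27.35
Quarter 7: opening $27.35; interest $0.68 → $28.03; payment $28.03; balance $0.00
Total paid: $205.19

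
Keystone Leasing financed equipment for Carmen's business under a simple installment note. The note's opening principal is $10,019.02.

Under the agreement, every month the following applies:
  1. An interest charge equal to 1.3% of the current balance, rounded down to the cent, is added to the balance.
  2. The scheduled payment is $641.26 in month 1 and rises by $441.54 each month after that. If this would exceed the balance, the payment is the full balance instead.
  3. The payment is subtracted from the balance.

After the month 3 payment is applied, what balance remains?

$7,135.59

# | Opening | Interest | Payment | End bal
1 | $10,019.02 | $130.24 | $641.26 | $9,508.00
2 | $9,508.00 | $123.60 | $1,082.80 | $8,548.80
3 | $8,548.80 | $111.13 | $1,524.34 | $7,135.59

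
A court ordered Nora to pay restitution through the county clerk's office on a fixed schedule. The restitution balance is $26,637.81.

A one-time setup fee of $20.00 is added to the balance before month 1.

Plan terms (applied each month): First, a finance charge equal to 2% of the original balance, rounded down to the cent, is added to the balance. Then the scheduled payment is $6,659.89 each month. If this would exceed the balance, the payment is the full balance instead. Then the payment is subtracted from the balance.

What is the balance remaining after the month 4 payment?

Month 1: $26,657.81 +$532.75 interest = $27,190.56; pay $6,659.89 → $20,530.67
Month 2: $20,530.67 +$532.75 interest = $21,063.42; pay $6,659.89 → $14,403.53
Month 3: $14,403.53 +$532.75 interest = $14,936.28; pay $6,659.89 → $8,276.39
Month 4: $8,276.39 +$532.75 interest = $8,809.14; pay $6,659.89 → $2,149.25

$2,149.25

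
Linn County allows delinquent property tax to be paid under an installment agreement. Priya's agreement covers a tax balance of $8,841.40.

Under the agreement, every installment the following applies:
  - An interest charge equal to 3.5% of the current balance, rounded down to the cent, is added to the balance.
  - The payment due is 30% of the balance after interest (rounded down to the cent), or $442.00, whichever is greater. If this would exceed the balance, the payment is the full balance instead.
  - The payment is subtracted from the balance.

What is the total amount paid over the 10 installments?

$9,895.75

Installment 1: $8,841.40 +$309.44 interest = $9,150.84; pay $2,745.25 → $6,405.59
Installment 2: $6,405.59 +$224.19 interest = $6,629.78; pay $1,988.93 → $4,640.85
Installment 3: $4,640.85 +$162.42 interest = $4,803.27; pay $1,440.98 → $3,362.29
Installment 4: $3,362.29 +$117.68 interest = $3,479.97; pay $1,043.99 → $2,435.98
Installment 5: $2,435.98 +$85.25 interest = $2,521.23; pay $756.36 → $1,764.87
Installment 6: $1,764.87 +$61.77 interest = $1,826.64; pay $547.99 → $1,278.65
Installment 7: $1,278.65 +$44.75 interest = $1,323.40; pay $442.00 → $881.40
Installment 8: $881.40 +$30.84 interest = $912.24; pay $442.00 → $470.24
Installment 9: $470.24 +$16.45 interest = $486.69; pay $442.00 → $44.69
Installment 10: $44.69 +$1.56 interest = $46.25; pay $46.25 → $0.00
Total paid: $9,895.75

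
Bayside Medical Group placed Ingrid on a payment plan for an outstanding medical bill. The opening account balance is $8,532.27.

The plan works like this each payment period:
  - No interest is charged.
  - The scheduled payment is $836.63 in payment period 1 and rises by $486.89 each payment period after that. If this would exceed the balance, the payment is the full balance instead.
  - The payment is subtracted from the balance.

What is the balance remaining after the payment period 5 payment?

$0.00

Payment period 1: opening $8,532.27; payment $836.63; balance $7,695.64
Payment period 2: opening $7,695.64; payment $1,323.52; balance $6,372.12
Payment period 3: opening $6,372.12; payment $1,810.41; balance $4,561.71
Payment period 4: opening $4,561.71; payment $2,297.30; balance $2,264.41
Payment period 5: opening $2,264.41; payment $2,264.41; balance $0.00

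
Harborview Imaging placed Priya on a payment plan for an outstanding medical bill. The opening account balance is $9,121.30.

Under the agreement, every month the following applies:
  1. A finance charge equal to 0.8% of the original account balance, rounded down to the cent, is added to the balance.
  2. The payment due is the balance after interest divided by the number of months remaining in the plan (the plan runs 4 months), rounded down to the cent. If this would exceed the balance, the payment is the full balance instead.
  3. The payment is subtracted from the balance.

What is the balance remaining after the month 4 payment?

$0.00

Month 1: opening $9,121.30; interest $72.97 → $9,194.27; payment $2,298.56; balance $6,895.71
Month 2: opening $6,895.71; interest $72.97 → $6,968.68; payment $2,322.89; balance $4,645.79
Month 3: opening $4,645.79; interest $72.97 → $4,718.76; payment $2,359.38; balance $2,359.38
Month 4: opening $2,359.38; interest $72.97 → $2,432.35; payment $2,432.35; balance $0.00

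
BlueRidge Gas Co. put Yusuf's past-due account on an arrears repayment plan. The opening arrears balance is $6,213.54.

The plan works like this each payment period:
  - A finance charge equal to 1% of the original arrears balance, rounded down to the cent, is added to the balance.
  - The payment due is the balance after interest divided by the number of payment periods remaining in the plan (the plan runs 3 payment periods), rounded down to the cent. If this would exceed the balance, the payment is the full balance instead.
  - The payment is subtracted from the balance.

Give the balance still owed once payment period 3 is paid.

$0.00

Payment period 1: $6,213.54 +$62.13 interest = $6,275.67; pay $2,091.89 → $4,183.78
Payment period 2: $4,183.78 +$62.13 interest = $4,245.91; pay $2,122.95 → $2,122.96
Payment period 3: $2,122.96 +$62.13 interest = $2,185.09; pay $2,185.09 → $0.00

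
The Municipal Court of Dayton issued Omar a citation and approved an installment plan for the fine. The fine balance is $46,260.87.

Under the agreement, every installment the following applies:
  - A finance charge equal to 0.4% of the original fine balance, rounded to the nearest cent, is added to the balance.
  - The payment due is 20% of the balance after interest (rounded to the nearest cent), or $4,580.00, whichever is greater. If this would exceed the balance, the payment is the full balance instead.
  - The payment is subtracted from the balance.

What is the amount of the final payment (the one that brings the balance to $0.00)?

$1,990.65

Installment 1: opening $46,260.87; interest $185.04 → $46,445.91; payment $9,289.18; balance $37,156.73
Installment 2: opening $37,156.73; interest $185.04 → $37,341.77; payment $7,468.35; balance $29,873.42
Installment 3: opening $29,873.42; interest $185.04 → $30,058.46; payment $6,011.69; balance $24,046.77
Installment 4: opening $24,046.77; interest $185.04 → $24,231.81; payment $4,846.36; balance $19,385.45
Installment 5: opening $19,385.45; interest $185.04 → $19,570.49; payment $4,580.00; balance $14,990.49
Installment 6: opening $14,990.49; interest $185.04 → $15,175.53; payment $4,580.00; balance $10,595.53
Installment 7: opening $10,595.53; interest $185.04 → $10,780.57; payment $4,580.00; balance $6,200.57
Installment 8: opening $6,200.57; interest $185.04 → $6,385.61; payment $4,580.00; balance $1,805.61
Installment 9: opening $1,805.61; interest $185.04 → $1,990.65; payment $1,990.65; balance $0.00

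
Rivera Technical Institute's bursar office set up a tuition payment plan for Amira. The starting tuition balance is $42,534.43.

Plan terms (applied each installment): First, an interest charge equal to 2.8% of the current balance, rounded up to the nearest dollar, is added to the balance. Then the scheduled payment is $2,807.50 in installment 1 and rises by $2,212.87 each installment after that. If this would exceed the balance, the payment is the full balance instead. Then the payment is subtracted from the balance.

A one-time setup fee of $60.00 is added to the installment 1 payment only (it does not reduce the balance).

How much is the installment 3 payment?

$7,233.24

# | Opening | Interest | Payment | Fee | End bal
1 | $42,534.43 | $1,191.00 | $2,807.50 | $60.00 | $40,917.93
2 | $40,917.93 | $1,146.00 | $5,020.37 | — | $37,043.56
3 | $37,043.56 | $1,038.00 | $7,233.24 | — | $30,848.32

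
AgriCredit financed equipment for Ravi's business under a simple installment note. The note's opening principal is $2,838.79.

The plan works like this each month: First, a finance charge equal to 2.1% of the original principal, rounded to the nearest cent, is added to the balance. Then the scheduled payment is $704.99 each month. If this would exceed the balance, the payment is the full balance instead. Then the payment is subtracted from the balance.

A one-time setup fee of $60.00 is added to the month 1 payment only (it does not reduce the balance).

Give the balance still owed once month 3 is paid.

# | Opening | Interest | Payment | Fee | End bal
1 | $2,838.79 | $59.61 | $704.99 | $60.00 | $2,193.41
2 | $2,193.41 | $59.61 | $704.99 | — | $1,548.03
3 | $1,548.03 | $59.61 | $704.99 | — | $902.65

$902.65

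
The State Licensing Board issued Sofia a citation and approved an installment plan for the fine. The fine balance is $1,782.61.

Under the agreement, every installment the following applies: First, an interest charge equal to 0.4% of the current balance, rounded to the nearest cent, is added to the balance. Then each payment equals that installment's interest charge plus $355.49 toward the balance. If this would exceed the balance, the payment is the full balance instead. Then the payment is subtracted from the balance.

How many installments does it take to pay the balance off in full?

6

# | Opening | Interest | Payment | End bal
1 | $1,782.61 | $7.13 | $362.62 | $1,427.12
2 | $1,427.12 | $5.71 | $361.20 | $1,071.63
3 | $1,071.63 | $4.29 | $359.78 | $716.14
4 | $716.14 | $2.86 | $358.35 | $360.65
5 | $360.65 | $1.44 | $356.93 | $5.16
6 | $5.16 | $0.02 | $5.18 | $0.00
Balance reaches $0.00 in installment 6.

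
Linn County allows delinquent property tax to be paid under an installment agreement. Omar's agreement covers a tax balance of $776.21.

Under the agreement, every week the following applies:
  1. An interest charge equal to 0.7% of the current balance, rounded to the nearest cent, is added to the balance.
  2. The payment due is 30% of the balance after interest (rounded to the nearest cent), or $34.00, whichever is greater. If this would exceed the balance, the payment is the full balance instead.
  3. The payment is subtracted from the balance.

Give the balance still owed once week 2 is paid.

$385.69

Week 1: opening $776.21; interest $5.43 → $781.64; payment $234.49; balance $547.15
Week 2: opening $547.15; interest $3.83 → $550.98; payment $165.29; balance $385.69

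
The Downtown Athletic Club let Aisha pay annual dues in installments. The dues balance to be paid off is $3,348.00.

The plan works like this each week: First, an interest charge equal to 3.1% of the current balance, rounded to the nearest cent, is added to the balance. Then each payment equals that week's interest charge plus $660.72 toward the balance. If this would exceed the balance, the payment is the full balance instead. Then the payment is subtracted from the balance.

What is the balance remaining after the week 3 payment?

# | Opening | Interest | Payment | End bal
1 | $3,348.00 | $103.79 | $764.51 | $2,687.28
2 | $2,687.28 | $83.31 | $744.03 | $2,026.56
3 | $2,026.56 | $62.82 | $723.54 | $1,365.84

$1,365.84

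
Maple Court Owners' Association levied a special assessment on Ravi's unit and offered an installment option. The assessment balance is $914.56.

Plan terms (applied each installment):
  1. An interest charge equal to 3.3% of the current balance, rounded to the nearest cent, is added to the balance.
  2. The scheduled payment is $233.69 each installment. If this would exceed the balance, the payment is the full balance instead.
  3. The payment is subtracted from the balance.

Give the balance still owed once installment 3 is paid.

$283.66

Installment 1: $914.56 +$30.18 interest = $944.74; pay $233.69 → $711.05
Installment 2: $711.05 +$23.46 interest = $734.51; pay $233.69 → $500.82
Installment 3: $500.82 +$16.53 interest = $517.35; pay $233.69 → $283.66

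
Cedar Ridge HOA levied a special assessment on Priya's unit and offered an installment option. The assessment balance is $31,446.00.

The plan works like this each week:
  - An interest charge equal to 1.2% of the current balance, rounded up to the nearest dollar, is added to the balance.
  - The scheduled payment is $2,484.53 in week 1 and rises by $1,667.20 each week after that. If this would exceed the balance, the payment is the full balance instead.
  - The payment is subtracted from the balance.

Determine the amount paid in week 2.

$4,151.73

Week 1: $31,446.00 +$378.00 interest = $31,824.00; pay $2,484.53 → $29,339.47
Week 2: $29,339.47 +$353.00 interest = $29,692.47; pay $4,151.73 → $25,540.74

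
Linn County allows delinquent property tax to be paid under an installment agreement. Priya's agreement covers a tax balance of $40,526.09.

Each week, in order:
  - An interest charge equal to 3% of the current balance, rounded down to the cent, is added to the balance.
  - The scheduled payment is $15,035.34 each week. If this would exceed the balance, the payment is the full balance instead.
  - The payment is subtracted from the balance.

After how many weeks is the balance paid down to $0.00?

# | Opening | Interest | Payment | End bal
1 | $40,526.09 | $1,215.78 | $15,035.34 | $26,706.53
2 | $26,706.53 | $801.19 | $15,035.34 | $12,472.38
3 | $12,472.38 | $374.17 | $12,846.55 | $0.00
Balance reaches $0.00 in week 3.

3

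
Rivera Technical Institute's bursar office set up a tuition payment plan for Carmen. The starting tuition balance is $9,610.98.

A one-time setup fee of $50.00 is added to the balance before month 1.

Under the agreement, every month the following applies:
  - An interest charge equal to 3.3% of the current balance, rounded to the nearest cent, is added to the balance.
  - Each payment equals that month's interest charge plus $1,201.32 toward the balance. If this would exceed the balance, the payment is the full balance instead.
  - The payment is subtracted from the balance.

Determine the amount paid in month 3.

Month 1: $9,660.98 +$318.81 interest = $9,979.79; pay $1,520.13 → $8,459.66
Month 2: $8,459.66 +$279.17 interest = $8,738.83; pay $1,480.49 → $7,258.34
Month 3: $7,258.34 +$239.53 interest = $7,497.87; pay $1,440.85 → $6,057.02

$1,440.85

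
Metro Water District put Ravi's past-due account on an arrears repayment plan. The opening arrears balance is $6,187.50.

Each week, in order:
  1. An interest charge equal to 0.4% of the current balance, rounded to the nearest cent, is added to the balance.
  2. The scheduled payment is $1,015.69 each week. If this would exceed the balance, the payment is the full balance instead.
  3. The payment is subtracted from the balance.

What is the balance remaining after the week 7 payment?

$0.00

Week 1: opening $6,187.50; interest $24.75 → $6,212.25; payment $1,015.69; balance $5,196.56
Week 2: opening $5,196.56; interest $20.79 → $5,217.35; payment $1,015.69; balance $4,201.66
Week 3: opening $4,201.66; interest $16.81 → $4,218.47; payment $1,015.69; balance $3,202.78
Week 4: opening $3,202.78; interest $12.81 → $3,215.59; payment $1,015.69; balance $2,199.90
Week 5: opening $2,199.90; interest $8.80 → $2,208.70; payment $1,015.69; balance $1,193.01
Week 6: opening $1,193.01; interest $4.77 → $1,197.78; payment $1,015.69; balance $182.09
Week 7: opening $182.09; interest $0.73 → $182.82; payment $182.82; balance $0.00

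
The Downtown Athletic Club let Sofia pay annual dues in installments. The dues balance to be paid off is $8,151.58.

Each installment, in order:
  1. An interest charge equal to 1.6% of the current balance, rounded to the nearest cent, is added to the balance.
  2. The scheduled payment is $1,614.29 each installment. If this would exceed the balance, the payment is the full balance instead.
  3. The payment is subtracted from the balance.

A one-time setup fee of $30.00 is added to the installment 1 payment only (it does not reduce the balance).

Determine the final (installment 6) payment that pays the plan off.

Installment 1: opening $8,151.58; interest $130.43 → $8,282.01; payment $1,614.29 (+ $30.00 fee); balance $6,667.72
Installment 2: opening $6,667.72; interest $106.68 → $6,774.40; payment $1,614.29; balance $5,160.11
Installment 3: opening $5,160.11; interest $82.56 → $5,242.67; payment $1,614.29; balance $3,628.38
Installment 4: opening $3,628.38; interest $58.05 → $3,686.43; payment $1,614.29; balance $2,072.14
Installment 5: opening $2,072.14; interest $33.15 → $2,105.29; payment $1,614.29; balance $491.00
Installment 6: opening $491.00; interest $7.86 → $498.86; payment $498.86; balance $0.00

$498.86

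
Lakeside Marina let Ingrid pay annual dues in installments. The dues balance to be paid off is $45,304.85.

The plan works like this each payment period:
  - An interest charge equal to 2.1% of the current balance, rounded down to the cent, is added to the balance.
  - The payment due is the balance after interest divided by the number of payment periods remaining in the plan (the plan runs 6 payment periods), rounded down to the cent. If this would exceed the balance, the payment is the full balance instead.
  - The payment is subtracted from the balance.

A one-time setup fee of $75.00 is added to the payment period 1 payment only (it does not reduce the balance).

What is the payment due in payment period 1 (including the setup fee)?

$7,784.37

Payment period 1: $45,304.85 +$951.40 interest = $46,256.25; pay $7,709.37 (+ $75.00 fee) → $38,546.88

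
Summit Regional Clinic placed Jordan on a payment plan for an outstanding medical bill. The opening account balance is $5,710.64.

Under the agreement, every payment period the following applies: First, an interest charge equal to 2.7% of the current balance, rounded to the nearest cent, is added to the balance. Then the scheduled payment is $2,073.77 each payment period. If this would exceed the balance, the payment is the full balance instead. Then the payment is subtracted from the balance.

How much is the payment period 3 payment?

Payment period 1: opening $5,710.64; interest $154.19 → $5,864.83; payment $2,073.77; balance $3,791.06
Payment period 2: opening $3,791.06; interest $102.36 → $3,893.42; payment $2,073.77; balance $1,819.65
Payment period 3: opening $1,819.65; interest $49.13 → $1,868.78; payment $1,868.78; balance $0.00

$1,868.78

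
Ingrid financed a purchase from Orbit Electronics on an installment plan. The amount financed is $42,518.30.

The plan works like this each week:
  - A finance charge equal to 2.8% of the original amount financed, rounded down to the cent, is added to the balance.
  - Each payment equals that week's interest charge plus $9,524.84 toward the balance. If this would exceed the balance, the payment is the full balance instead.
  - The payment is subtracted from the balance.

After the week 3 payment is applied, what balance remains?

$13,943.78

# | Opening | Interest | Payment | End bal
1 | $42,518.30 | $1,190.51 | $10,715.35 | $32,993.46
2 | $32,993.46 | $1,190.51 | $10,715.35 | $23,468.62
3 | $23,468.62 | $1,190.51 | $10,715.35 | $13,943.78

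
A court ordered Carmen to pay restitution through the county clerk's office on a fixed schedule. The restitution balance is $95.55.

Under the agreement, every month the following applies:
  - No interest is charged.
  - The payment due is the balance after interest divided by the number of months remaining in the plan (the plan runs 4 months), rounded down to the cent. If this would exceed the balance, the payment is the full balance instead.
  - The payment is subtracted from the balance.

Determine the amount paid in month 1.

Month 1: opening $95.55; payment $23.88; balance $71.67

$23.88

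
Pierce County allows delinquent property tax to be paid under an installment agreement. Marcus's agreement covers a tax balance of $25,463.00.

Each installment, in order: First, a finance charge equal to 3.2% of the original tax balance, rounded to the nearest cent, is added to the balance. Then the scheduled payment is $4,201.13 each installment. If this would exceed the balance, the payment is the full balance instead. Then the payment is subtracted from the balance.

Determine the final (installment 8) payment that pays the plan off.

Installment 1: $25,463.00 +$814.82 interest = $26,277.82; pay $4,201.13 → $22,076.69
Installment 2: $22,076.69 +$814.82 interest = $22,891.51; pay $4,201.13 → $18,690.38
Installment 3: $18,690.38 +$814.82 interest = $19,505.20; pay $4,201.13 → $15,304.07
Installment 4: $15,304.07 +$814.82 interest = $16,118.89; pay $4,201.13 → $11,917.76
Installment 5: $11,917.76 +$814.82 interest = $12,732.58; pay $4,201.13 → $8,531.45
Installment 6: $8,531.45 +$814.82 interest = $9,346.27; pay $4,201.13 → $5,145.14
Installment 7: $5,145.14 +$814.82 interest = $5,959.96; pay $4,201.13 → $1,758.83
Installment 8: $1,758.83 +$814.82 interest = $2,573.65; pay $2,573.65 → $0.00

$2,573.65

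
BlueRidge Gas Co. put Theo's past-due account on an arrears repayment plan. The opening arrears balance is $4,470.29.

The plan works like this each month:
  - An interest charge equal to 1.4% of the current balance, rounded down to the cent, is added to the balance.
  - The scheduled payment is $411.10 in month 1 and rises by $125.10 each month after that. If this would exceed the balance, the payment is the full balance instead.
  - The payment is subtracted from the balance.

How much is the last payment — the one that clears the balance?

# | Opening | Interest | Payment | End bal
1 | $4,470.29 | $62.58 | $411.10 | $4,121.77
2 | $4,121.77 | $57.70 | $536.20 | $3,643.27
3 | $3,643.27 | $51.00 | $661.30 | $3,032.97
4 | $3,032.97 | $42.46 | $786.40 | $2,289.03
5 | $2,289.03 | $32.04 | $911.50 | $1,409.57
6 | $1,409.57 | $19.73 | $1,036.60 | $392.70
7 | $392.70 | $5.49 | $398.19 | $0.00

$398.19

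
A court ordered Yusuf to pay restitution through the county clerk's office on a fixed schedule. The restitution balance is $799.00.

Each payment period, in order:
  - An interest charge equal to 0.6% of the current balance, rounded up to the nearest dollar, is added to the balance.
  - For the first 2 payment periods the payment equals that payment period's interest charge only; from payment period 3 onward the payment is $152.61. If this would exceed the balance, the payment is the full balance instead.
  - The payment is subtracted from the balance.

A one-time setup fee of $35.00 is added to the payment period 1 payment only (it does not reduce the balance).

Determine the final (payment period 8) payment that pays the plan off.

$54.95

Payment period 1: opening $799.00; interest $5.00 → $804.00; payment $5.00 (+ $35.00 fee); balance $799.00
Payment period 2: opening $799.00; interest $5.00 → $804.00; payment $5.00; balance $799.00
Payment period 3: opening $799.00; interest $5.00 → $804.00; payment $152.61; balance $651.39
Payment period 4: opening $651.39; interest $4.00 → $655.39; payment $152.61; balance $502.78
Payment period 5: opening $502.78; interest $4.00 → $506.78; payment $152.61; balance $354.17
Payment period 6: opening $354.17; interest $3.00 → $357.17; payment $152.61; balance $204.56
Payment period 7: opening $204.56; interest $2.00 → $206.56; payment $152.61; balance $53.95
Payment period 8: opening $53.95; interest $1.00 → $54.95; payment $54.95; balance $0.00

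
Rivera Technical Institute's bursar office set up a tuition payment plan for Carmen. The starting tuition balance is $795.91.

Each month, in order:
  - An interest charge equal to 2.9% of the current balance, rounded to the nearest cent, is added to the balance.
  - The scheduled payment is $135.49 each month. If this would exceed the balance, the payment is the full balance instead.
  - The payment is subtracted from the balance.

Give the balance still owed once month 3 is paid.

$448.81

# | Opening | Interest | Payment | End bal
1 | $795.91 | $23.08 | $135.49 | $683.50
2 | $683.50 | $19.82 | $135.49 | $567.83
3 | $567.83 | $16.47 | $135.49 | $448.81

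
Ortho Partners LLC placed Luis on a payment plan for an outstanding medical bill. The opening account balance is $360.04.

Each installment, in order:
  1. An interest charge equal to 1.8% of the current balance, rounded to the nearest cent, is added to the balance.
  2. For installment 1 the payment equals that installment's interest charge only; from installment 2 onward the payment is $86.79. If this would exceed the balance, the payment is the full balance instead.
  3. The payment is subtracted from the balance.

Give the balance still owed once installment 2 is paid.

$279.73

Installment 1: opening $360.04; interest $6.48 → $366.52; payment $6.48; balance $360.04
Installment 2: opening $360.04; interest $6.48 → $366.52; payment $86.79; balance $279.73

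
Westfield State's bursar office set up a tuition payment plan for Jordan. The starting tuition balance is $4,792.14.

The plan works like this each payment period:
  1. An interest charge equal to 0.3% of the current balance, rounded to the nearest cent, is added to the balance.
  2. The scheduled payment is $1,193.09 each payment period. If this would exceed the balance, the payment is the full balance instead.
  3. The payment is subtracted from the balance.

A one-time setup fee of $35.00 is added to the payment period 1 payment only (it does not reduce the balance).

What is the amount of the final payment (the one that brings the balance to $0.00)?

$56.20

Payment period 1: opening $4,792.14; interest $14.38 → $4,806.52; payment $1,193.09 (+ $35.00 fee); balance $3,613.43
Payment period 2: opening $3,613.43; interest $10.84 → $3,624.27; payment $1,193.09; balance $2,431.18
Payment period 3: opening $2,431.18; interest $7.29 → $2,438.47; payment $1,193.09; balance $1,245.38
Payment period 4: opening $1,245.38; interest $3.74 → $1,249.12; payment $1,193.09; balance $56.03
Payment period 5: opening $56.03; interest $0.17 → $56.20; payment $56.20; balance $0.00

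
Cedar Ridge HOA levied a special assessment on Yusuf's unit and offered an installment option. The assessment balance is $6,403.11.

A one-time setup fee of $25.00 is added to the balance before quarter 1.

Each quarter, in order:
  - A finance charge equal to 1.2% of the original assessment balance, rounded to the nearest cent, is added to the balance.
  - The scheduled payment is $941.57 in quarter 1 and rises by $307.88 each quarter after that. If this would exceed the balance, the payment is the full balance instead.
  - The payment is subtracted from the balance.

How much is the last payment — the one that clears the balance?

$1,198.75

# | Opening | Interest | Payment | End bal
1 | $6,428.11 | $76.84 | $941.57 | $5,563.38
2 | $5,563.38 | $76.84 | $1,249.45 | $4,390.77
3 | $4,390.77 | $76.84 | $1,557.33 | $2,910.28
4 | $2,910.28 | $76.84 | $1,865.21 | $1,121.91
5 | $1,121.91 | $76.84 | $1,198.75 | $0.00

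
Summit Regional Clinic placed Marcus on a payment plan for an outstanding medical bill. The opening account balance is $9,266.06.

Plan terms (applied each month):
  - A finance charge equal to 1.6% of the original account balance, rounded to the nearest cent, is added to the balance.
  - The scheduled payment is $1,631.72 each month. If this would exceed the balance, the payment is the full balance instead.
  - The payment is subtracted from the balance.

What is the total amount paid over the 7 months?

Month 1: opening $9,266.06; interest $148.26 → $9,414.32; payment $1,631.72; balance $7,782.60
Month 2: opening $7,782.60; interest $148.26 → $7,930.86; payment $1,631.72; balance $6,299.14
Month 3: opening $6,299.14; interest $148.26 → $6,447.40; payment $1,631.72; balance $4,815.68
Month 4: opening $4,815.68; interest $148.26 → $4,963.94; payment $1,631.72; balance $3,332.22
Month 5: opening $3,332.22; interest $148.26 → $3,480.48; payment $1,631.72; balance $1,848.76
Month 6: opening $1,848.76; interest $148.26 → $1,997.02; payment $1,631.72; balance $365.30
Month 7: opening $365.30; interest $148.26 → $513.56; payment $513.56; balance $0.00
Total paid: $10,303.88

$10,303.88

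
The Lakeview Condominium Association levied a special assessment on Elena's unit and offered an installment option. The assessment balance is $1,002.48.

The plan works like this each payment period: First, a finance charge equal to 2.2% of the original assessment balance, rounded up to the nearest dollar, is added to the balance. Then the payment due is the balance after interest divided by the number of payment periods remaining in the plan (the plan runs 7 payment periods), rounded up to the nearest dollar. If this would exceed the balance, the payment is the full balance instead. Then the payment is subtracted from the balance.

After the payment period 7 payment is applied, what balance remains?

$0.00

Payment period 1: $1,002.48 +$23.00 interest = $1,025.48; pay $147.00 → $878.48
Payment period 2: $878.48 +$23.00 interest = $901.48; pay $151.00 → $750.48
Payment period 3: $750.48 +$23.00 interest = $773.48; pay $155.00 → $618.48
Payment period 4: $618.48 +$23.00 interest = $641.48; pay $161.00 → $480.48
Payment period 5: $480.48 +$23.00 interest = $503.48; pay $168.00 → $335.48
Payment period 6: $335.48 +$23.00 interest = $358.48; pay $180.00 → $178.48
Payment period 7: $178.48 +$23.00 interest = $201.48; pay $201.48 → $0.00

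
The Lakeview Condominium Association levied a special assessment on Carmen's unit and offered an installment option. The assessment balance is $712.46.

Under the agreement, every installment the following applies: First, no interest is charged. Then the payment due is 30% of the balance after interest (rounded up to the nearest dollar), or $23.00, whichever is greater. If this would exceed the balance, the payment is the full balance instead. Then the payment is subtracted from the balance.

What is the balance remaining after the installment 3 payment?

# | Opening | Payment | End bal
1 | $712.46 | $214.00 | $498.46
2 | $498.46 | $150.00 | $348.46
3 | $348.46 | $105.00 | $243.46

$243.46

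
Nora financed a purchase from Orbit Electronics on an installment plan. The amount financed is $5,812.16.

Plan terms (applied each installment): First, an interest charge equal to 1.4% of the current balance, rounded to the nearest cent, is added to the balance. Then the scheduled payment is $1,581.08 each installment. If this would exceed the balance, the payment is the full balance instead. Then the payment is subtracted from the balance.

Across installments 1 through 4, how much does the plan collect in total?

$6,010.48

# | Opening | Interest | Payment | End bal
1 | $5,812.16 | $81.37 | $1,581.08 | $4,312.45
2 | $4,312.45 | $60.37 | $1,581.08 | $2,791.74
3 | $2,791.74 | $39.08 | $1,581.08 | $1,249.74
4 | $1,249.74 | $17.50 | $1,267.24 | $0.00
Total paid: $6,010.48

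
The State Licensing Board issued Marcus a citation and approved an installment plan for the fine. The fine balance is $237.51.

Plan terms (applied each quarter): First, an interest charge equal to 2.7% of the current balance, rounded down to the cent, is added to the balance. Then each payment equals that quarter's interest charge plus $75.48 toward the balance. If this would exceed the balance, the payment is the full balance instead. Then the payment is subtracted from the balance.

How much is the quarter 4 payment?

# | Opening | Interest | Payment | End bal
1 | $237.51 | $6.41 | $81.89 | $162.03
2 | $162.03 | $4.37 | $79.85 | $86.55
3 | $86.55 | $2.33 | $77.81 | $11.07
4 | $11.07 | $0.29 | $11.36 | $0.00

$11.36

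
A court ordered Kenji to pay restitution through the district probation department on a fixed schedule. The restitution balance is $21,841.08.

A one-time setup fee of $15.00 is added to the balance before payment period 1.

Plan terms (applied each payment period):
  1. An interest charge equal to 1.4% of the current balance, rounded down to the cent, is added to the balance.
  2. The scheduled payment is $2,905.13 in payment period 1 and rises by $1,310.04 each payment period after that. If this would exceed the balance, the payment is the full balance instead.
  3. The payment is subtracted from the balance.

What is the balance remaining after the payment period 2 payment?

$15,311.35

Payment period 1: opening $21,856.08; interest $305.98 → $22,162.06; payment $2,905.13; balance $19,256.93
Payment period 2: opening $19,256.93; interest $269.59 → $19,526.52; payment $4,215.17; balance $15,311.35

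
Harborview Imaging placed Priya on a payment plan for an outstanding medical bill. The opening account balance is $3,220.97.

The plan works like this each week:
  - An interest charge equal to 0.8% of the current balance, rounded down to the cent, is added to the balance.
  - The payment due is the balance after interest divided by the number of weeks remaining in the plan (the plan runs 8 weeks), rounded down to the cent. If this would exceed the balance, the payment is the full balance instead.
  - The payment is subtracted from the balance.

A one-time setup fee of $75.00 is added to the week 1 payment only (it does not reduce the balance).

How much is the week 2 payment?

# | Opening | Interest | Payment | Fee | End bal
1 | $3,220.97 | $25.76 | $405.84 | $75.00 | $2,840.89
2 | $2,840.89 | $22.72 | $409.08 | — | $2,454.53

$409.08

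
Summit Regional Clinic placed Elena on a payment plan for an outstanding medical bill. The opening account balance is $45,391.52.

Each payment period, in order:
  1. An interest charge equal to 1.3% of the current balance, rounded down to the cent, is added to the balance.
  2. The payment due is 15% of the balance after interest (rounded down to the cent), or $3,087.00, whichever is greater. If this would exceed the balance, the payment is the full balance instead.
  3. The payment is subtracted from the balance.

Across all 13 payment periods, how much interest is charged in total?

# | Opening | Interest | Payment | End bal
1 | $45,391.52 | $590.08 | $6,897.24 | $39,084.36
2 | $39,084.36 | $508.09 | $5,938.86 | $33,653.59
3 | $33,653.59 | $437.49 | $5,113.66 | $28,977.42
4 | $28,977.42 | $376.70 | $4,403.11 | $24,951.01
5 | $24,951.01 | $324.36 | $3,791.30 | $21,484.07
6 | $21,484.07 | $279.29 | $3,264.50 | $18,498.86
7 | $18,498.86 | $240.48 | $3,087.00 | $15,652.34
8 | $15,652.34 | $203.48 | $3,087.00 | $12,768.82
9 | $12,768.82 | $165.99 | $3,087.00 | $9,847.81
10 | $9,847.81 | $128.02 | $3,087.00 | $6,888.83
11 | $6,888.83 | $89.55 | $3,087.00 | $3,891.38
12 | $3,891.38 | $50.58 | $3,087.00 | $854.96
13 | $854.96 | $11.11 | $866.07 | $0.00
Total interest: $590.08 + $508.09 + $437.49 + $376.70 + $324.36 + $279.29 + $240.48 + $203.48 + $165.99 + $128.02 + $89.55 + $50.58 + $11.11 = $3,405.22

$3,405.22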